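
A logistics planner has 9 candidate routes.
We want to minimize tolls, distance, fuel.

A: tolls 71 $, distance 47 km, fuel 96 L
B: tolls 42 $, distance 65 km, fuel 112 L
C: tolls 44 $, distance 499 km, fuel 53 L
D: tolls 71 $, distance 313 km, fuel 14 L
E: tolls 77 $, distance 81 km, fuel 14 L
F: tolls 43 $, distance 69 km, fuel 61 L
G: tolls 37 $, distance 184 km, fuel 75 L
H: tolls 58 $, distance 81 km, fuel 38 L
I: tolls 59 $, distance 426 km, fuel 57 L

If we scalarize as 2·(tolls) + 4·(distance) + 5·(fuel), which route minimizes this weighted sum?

A: 2·71 + 4·47 + 5·96 = 810
B: 2·42 + 4·65 + 5·112 = 904
C: 2·44 + 4·499 + 5·53 = 2349
D: 2·71 + 4·313 + 5·14 = 1464
E: 2·77 + 4·81 + 5·14 = 548
F: 2·43 + 4·69 + 5·61 = 667
G: 2·37 + 4·184 + 5·75 = 1185
H: 2·58 + 4·81 + 5·38 = 630
I: 2·59 + 4·426 + 5·57 = 2107
Lowest: E at 548.

E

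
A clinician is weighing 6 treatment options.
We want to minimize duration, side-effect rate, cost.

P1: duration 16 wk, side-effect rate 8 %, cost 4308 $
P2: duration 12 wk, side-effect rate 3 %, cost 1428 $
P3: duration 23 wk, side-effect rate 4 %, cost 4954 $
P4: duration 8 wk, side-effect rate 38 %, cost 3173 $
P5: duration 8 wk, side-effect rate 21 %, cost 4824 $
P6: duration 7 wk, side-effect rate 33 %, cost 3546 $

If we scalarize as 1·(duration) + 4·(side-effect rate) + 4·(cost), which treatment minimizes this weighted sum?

P2

P1: 1·16 + 4·8 + 4·4308 = 17280
P2: 1·12 + 4·3 + 4·1428 = 5736
P3: 1·23 + 4·4 + 4·4954 = 19855
P4: 1·8 + 4·38 + 4·3173 = 12852
P5: 1·8 + 4·21 + 4·4824 = 19388
P6: 1·7 + 4·33 + 4·3546 = 14323
Lowest: P2 at 5736.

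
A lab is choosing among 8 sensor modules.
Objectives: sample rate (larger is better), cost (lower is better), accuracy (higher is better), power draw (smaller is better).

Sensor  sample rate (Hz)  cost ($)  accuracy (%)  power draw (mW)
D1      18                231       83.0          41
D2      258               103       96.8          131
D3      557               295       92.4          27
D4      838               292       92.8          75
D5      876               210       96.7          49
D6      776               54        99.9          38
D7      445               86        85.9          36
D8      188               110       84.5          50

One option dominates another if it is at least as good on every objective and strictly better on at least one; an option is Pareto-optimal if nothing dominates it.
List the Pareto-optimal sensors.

D1: dominated by D6 (sample rate 776≥18, cost 54≤231, accuracy 99.9≥83.0, power draw 38≤41).
D2: dominated by D6 (sample rate 776≥258, cost 54≤103, accuracy 99.9≥96.8, power draw 38≤131).
D3: not dominated (best power draw).
D4: dominated by D5 (sample rate 876≥838, cost 210≤292, accuracy 96.7≥92.8, power draw 49≤75).
D5: not dominated (best sample rate).
D6: not dominated (best cost).
D7: not dominated.
D8: dominated by D6 (sample rate 776≥188, cost 54≤110, accuracy 99.9≥84.5, power draw 38≤50).

D3, D5, D6, D7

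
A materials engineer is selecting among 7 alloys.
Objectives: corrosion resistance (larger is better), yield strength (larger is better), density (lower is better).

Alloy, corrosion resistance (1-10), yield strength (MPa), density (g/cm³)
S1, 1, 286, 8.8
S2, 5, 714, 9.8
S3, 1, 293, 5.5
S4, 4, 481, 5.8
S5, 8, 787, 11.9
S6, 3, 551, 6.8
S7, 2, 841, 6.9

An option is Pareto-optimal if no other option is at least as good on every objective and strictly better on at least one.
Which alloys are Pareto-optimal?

S2, S3, S4, S5, S6, S7

S1: dominated by S3 (corrosion resistance 1≥1, yield strength 293≥286, density 5.5≤8.8).
S2: not dominated.
S3: not dominated (best density).
S4: not dominated.
S5: not dominated (best corrosion resistance).
S6: not dominated.
S7: not dominated (best yield strength).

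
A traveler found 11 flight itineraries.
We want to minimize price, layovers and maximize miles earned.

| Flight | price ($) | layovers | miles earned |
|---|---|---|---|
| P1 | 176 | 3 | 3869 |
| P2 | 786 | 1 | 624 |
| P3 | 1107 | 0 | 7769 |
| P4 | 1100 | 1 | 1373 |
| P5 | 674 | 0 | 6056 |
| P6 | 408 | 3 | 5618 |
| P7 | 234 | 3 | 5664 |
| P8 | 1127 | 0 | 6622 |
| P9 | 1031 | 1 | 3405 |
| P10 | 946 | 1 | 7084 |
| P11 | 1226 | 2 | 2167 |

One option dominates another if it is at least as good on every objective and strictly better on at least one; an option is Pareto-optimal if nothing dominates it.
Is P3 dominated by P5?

P5 vs P3: P5 is worse on miles earned (6056 vs 7769), so it does not dominate P3.

No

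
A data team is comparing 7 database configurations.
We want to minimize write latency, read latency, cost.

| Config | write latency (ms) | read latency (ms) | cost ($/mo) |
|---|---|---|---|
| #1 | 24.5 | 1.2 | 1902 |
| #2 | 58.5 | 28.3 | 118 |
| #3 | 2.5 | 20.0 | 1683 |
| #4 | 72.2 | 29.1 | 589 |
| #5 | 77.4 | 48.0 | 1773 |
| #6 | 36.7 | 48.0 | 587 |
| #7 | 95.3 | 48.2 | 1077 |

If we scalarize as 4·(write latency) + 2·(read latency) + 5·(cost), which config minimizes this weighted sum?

#1: 4·24.5 + 2·1.2 + 5·1902 = 9610.4
#2: 4·58.5 + 2·28.3 + 5·118 = 880.6
#3: 4·2.5 + 2·20.0 + 5·1683 = 8465.0
#4: 4·72.2 + 2·29.1 + 5·589 = 3292.0
#5: 4·77.4 + 2·48.0 + 5·1773 = 9270.6
#6: 4·36.7 + 2·48.0 + 5·587 = 3177.8
#7: 4·95.3 + 2·48.2 + 5·1077 = 5862.6
Lowest: #2 at 880.6.

#2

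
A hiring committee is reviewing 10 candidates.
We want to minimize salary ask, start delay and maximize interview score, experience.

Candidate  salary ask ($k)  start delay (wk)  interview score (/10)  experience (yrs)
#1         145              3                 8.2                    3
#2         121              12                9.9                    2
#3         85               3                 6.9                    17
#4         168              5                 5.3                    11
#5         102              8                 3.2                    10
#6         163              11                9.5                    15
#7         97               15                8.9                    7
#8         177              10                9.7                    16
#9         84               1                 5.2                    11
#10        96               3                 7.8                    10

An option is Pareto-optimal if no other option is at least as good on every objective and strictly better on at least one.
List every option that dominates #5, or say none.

#3: salary ask 85≤102, start delay 3≤8, interview score 6.9≥3.2, experience 17≥10 — dominates #5.
#9: salary ask 84≤102, start delay 1≤8, interview score 5.2≥3.2, experience 11≥10 — dominates #5.
#10: salary ask 96≤102, start delay 3≤8, interview score 7.8≥3.2, experience 10≥10 — dominates #5.
Others (#1, #2, #4, #6, #7, #8) are each worse than #5 on at least one objective.

#3, #9, #10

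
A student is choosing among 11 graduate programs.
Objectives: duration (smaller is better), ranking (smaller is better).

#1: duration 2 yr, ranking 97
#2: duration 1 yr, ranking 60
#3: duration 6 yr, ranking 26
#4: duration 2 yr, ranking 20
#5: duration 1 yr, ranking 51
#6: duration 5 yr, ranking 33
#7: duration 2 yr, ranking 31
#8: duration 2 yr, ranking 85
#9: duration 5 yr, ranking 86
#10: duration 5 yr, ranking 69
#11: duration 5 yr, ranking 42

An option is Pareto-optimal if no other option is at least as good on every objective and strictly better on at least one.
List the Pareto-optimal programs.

#1: dominated by #2 (duration 1≤2, ranking 60≤97).
#2: dominated by #5 (duration 1≤1, ranking 51≤60).
#3: dominated by #4 (duration 2≤6, ranking 20≤26).
#4: not dominated (best ranking).
#5: not dominated.
#6: dominated by #4 (duration 2≤5, ranking 20≤33).
#7: dominated by #4 (duration 2≤2, ranking 20≤31).
#8: dominated by #2 (duration 1≤2, ranking 60≤85).
#9: dominated by #2 (duration 1≤5, ranking 60≤86).
#10: dominated by #2 (duration 1≤5, ranking 60≤69).
#11: dominated by #4 (duration 2≤5, ranking 20≤42).

#4, #5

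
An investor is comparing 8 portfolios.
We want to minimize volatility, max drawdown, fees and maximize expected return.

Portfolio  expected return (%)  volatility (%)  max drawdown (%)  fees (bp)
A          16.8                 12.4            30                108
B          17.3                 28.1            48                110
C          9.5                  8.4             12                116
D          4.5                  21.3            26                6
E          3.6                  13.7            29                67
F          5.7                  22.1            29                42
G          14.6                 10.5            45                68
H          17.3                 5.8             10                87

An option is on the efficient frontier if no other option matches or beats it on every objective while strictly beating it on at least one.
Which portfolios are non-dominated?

A: dominated by H (expected return 17.3≥16.8, volatility 5.8≤12.4, max drawdown 10≤30, fees 87≤108).
B: dominated by H (expected return 17.3≥17.3, volatility 5.8≤28.1, max drawdown 10≤48, fees 87≤110).
C: dominated by H (expected return 17.3≥9.5, volatility 5.8≤8.4, max drawdown 10≤12, fees 87≤116).
D: not dominated (best fees).
E: not dominated.
F: not dominated.
G: not dominated.
H: not dominated (best volatility).

D, E, F, G, H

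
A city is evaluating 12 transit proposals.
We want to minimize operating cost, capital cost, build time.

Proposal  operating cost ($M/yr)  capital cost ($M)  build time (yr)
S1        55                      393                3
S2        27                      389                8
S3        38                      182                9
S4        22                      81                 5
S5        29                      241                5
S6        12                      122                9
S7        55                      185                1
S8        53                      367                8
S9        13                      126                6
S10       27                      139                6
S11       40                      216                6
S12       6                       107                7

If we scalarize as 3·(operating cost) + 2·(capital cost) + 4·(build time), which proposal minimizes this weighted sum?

S4

S1: 3·55 + 2·393 + 4·3 = 963
S2: 3·27 + 2·389 + 4·8 = 891
S3: 3·38 + 2·182 + 4·9 = 514
S4: 3·22 + 2·81 + 4·5 = 248
S5: 3·29 + 2·241 + 4·5 = 589
S6: 3·12 + 2·122 + 4·9 = 316
S7: 3·55 + 2·185 + 4·1 = 539
S8: 3·53 + 2·367 + 4·8 = 925
S9: 3·13 + 2·126 + 4·6 = 315
S10: 3·27 + 2·139 + 4·6 = 383
S11: 3·40 + 2·216 + 4·6 = 576
S12: 3·6 + 2·107 + 4·7 = 260
Lowest: S4 at 248.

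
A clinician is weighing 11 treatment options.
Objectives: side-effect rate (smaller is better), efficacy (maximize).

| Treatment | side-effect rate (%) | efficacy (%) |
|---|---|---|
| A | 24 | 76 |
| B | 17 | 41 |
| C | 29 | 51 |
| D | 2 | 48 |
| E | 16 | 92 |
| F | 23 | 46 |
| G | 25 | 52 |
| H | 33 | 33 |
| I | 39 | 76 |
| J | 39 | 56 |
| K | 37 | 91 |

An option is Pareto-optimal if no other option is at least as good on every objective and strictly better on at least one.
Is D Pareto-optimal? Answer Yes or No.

Yes

A: worse on side-effect rate (24 vs 2).
B: worse on side-effect rate (17 vs 2).
C: worse on side-effect rate (29 vs 2).
E: worse on side-effect rate (16 vs 2).
F: worse on side-effect rate (23 vs 2).
G: worse on side-effect rate (25 vs 2).
H: worse on side-effect rate (33 vs 2).
I: worse on side-effect rate (39 vs 2).
J: worse on side-effect rate (39 vs 2).
K: worse on side-effect rate (37 vs 2).
No option is at least as good as D on every objective and strictly better on one.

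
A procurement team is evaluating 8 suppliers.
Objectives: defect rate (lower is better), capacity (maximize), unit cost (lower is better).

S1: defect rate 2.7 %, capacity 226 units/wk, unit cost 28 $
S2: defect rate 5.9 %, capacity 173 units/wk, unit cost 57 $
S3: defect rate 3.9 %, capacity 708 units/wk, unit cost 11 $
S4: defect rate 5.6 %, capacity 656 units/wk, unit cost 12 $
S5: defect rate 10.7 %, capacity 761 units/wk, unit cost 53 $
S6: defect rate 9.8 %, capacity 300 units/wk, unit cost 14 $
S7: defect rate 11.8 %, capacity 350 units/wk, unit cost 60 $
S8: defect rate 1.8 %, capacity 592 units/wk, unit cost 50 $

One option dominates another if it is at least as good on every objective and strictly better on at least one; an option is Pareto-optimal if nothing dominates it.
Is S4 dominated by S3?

S3 vs S4: defect rate 3.9≤5.6, capacity 708≥656, unit cost 11≤12 — S3 is at least as good on every objective with at least one strict improvement.

Yes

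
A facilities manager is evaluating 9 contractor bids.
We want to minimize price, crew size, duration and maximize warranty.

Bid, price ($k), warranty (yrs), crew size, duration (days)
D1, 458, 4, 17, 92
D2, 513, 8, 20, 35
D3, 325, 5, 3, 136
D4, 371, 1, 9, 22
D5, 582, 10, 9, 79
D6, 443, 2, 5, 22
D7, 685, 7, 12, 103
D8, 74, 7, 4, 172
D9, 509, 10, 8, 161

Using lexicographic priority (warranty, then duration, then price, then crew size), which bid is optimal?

First maximize warranty: best is 10, kept {D5, D9}.
Then minimize duration: best is 79, kept {D5}.

D5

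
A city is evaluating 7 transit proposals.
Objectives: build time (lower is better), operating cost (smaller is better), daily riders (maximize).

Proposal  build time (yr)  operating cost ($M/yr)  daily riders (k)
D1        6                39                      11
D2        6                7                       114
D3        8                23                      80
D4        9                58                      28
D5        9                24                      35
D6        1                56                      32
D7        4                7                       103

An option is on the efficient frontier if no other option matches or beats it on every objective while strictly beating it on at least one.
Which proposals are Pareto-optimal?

D1: dominated by D2 (build time 6≤6, operating cost 7≤39, daily riders 114≥11).
D2: not dominated (best daily riders).
D3: dominated by D2 (build time 6≤8, operating cost 7≤23, daily riders 114≥80).
D4: dominated by D2 (build time 6≤9, operating cost 7≤58, daily riders 114≥28).
D5: dominated by D2 (build time 6≤9, operating cost 7≤24, daily riders 114≥35).
D6: not dominated (best build time).
D7: not dominated.

D2, D6, D7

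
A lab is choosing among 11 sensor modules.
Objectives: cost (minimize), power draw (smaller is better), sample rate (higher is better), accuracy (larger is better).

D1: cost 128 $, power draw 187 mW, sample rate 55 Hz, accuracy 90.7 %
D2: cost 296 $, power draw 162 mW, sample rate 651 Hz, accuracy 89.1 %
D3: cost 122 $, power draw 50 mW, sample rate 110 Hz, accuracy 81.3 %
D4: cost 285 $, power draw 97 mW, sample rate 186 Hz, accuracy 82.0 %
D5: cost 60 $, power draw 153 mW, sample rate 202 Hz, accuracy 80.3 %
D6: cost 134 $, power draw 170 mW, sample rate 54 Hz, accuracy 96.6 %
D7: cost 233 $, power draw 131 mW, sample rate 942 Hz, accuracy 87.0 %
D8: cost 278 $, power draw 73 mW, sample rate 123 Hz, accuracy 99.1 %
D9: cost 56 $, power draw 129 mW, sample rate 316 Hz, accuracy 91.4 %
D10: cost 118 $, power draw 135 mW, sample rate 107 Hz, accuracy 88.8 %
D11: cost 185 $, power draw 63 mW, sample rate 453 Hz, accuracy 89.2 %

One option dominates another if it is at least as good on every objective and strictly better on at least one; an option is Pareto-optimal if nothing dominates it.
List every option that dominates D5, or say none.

D9: cost 56≤60, power draw 129≤153, sample rate 316≥202, accuracy 91.4≥80.3 — dominates D5.
Others (D1, D2, D3, D4, D6, D7, D8, D10, D11) are each worse than D5 on at least one objective.

D9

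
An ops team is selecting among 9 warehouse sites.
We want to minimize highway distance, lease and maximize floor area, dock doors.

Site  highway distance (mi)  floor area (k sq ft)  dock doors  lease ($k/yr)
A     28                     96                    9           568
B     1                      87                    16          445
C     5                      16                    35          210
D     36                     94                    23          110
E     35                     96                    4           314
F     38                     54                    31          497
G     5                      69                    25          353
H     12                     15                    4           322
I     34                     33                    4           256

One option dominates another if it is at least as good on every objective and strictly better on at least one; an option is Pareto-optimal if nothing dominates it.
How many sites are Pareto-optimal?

A: not dominated.
B: not dominated (best highway distance).
C: not dominated (best dock doors).
D: not dominated (best lease).
E: not dominated.
F: not dominated.
G: not dominated.
H: dominated by C (highway distance 5≤12, floor area 16≥15, dock doors 35≥4, lease 210≤322).
I: not dominated.
Pareto-optimal: A, B, C, D, E, F, G, I → 8.

8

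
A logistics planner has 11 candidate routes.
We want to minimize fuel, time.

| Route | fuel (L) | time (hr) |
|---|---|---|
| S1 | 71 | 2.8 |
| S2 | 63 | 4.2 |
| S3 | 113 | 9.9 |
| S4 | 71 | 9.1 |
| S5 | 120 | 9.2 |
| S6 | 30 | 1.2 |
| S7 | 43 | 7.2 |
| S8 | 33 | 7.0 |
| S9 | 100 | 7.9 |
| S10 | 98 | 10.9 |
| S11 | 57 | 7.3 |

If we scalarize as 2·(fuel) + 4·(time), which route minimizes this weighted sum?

S1: 2·71 + 4·2.8 = 153.2
S2: 2·63 + 4·4.2 = 142.8
S3: 2·113 + 4·9.9 = 265.6
S4: 2·71 + 4·9.1 = 178.4
S5: 2·120 + 4·9.2 = 276.8
S6: 2·30 + 4·1.2 = 64.8
S7: 2·43 + 4·7.2 = 114.8
S8: 2·33 + 4·7.0 = 94.0
S9: 2·100 + 4·7.9 = 231.6
S10: 2·98 + 4·10.9 = 239.6
S11: 2·57 + 4·7.3 = 143.2
Lowest: S6 at 64.8.

S6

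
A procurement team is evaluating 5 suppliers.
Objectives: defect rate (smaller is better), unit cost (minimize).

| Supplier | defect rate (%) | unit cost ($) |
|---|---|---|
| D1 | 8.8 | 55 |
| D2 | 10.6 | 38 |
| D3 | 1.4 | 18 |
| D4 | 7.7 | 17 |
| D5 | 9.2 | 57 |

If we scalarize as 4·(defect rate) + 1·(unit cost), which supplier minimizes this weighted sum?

D3

D1: 4·8.8 + 1·55 = 90.2
D2: 4·10.6 + 1·38 = 80.4
D3: 4·1.4 + 1·18 = 23.6
D4: 4·7.7 + 1·17 = 47.8
D5: 4·9.2 + 1·57 = 93.8
Lowest: D3 at 23.6.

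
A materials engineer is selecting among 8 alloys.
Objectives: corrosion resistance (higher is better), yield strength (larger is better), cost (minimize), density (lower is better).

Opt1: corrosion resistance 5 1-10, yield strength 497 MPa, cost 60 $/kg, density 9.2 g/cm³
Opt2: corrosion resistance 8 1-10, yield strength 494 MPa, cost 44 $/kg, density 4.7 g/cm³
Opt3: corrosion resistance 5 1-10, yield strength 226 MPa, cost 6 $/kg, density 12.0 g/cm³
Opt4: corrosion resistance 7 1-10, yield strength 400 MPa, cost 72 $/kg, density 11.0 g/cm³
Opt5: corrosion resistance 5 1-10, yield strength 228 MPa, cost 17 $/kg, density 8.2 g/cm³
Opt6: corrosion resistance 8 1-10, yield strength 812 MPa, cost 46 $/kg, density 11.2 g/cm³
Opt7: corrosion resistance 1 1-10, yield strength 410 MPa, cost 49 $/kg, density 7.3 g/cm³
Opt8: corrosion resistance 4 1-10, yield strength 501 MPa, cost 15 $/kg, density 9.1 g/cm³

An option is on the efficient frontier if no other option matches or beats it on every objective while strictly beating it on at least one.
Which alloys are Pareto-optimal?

Opt1, Opt2, Opt3, Opt5, Opt6, Opt8

Opt1: not dominated.
Opt2: not dominated (best density).
Opt3: not dominated (best cost).
Opt4: dominated by Opt2 (corrosion resistance 8≥7, yield strength 494≥400, cost 44≤72, density 4.7≤11.0).
Opt5: not dominated.
Opt6: not dominated (best yield strength).
Opt7: dominated by Opt2 (corrosion resistance 8≥1, yield strength 494≥410, cost 44≤49, density 4.7≤7.3).
Opt8: not dominated.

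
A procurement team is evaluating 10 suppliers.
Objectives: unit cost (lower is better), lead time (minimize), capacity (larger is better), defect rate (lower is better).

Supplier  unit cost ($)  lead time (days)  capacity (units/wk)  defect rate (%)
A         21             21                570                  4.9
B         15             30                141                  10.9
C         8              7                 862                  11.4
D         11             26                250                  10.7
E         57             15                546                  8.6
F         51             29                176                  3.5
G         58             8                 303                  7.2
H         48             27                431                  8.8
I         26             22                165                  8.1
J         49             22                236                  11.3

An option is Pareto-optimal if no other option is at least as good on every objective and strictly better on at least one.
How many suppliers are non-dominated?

A: not dominated.
B: dominated by D (unit cost 11≤15, lead time 26≤30, capacity 250≥141, defect rate 10.7≤10.9).
C: not dominated (best unit cost).
D: not dominated.
E: not dominated.
F: not dominated (best defect rate).
G: not dominated.
H: dominated by A (unit cost 21≤48, lead time 21≤27, capacity 570≥431, defect rate 4.9≤8.8).
I: dominated by A (unit cost 21≤26, lead time 21≤22, capacity 570≥165, defect rate 4.9≤8.1).
J: dominated by A (unit cost 21≤49, lead time 21≤22, capacity 570≥236, defect rate 4.9≤11.3).
Pareto-optimal: A, C, D, E, F, G → 6.

6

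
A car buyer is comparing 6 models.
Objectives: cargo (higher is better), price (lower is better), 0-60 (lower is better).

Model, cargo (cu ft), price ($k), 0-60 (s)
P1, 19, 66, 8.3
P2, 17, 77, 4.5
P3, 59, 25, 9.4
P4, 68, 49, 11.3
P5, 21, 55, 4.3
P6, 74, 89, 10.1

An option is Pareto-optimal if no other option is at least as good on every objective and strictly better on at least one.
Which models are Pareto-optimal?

P1: dominated by P5 (cargo 21≥19, price 55≤66, 0-60 4.3≤8.3).
P2: dominated by P5 (cargo 21≥17, price 55≤77, 0-60 4.3≤4.5).
P3: not dominated (best price).
P4: not dominated.
P5: not dominated (best 0-60).
P6: not dominated (best cargo).

P3, P4, P5, P6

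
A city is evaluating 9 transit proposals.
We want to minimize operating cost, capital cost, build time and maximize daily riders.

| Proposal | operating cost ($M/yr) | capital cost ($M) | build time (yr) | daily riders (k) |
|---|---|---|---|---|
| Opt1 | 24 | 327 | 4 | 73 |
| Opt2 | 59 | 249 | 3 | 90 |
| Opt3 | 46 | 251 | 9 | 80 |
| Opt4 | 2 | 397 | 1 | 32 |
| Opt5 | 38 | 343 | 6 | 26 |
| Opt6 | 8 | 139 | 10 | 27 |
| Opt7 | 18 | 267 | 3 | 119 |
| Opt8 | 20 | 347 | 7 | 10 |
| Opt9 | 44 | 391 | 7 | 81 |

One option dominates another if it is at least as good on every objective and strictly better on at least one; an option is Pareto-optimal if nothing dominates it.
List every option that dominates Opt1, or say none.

Opt7

Opt7: operating cost 18≤24, capital cost 267≤327, build time 3≤4, daily riders 119≥73 — dominates Opt1.
Others (Opt2, Opt3, Opt4, Opt5, Opt6, Opt8, Opt9) are each worse than Opt1 on at least one objective.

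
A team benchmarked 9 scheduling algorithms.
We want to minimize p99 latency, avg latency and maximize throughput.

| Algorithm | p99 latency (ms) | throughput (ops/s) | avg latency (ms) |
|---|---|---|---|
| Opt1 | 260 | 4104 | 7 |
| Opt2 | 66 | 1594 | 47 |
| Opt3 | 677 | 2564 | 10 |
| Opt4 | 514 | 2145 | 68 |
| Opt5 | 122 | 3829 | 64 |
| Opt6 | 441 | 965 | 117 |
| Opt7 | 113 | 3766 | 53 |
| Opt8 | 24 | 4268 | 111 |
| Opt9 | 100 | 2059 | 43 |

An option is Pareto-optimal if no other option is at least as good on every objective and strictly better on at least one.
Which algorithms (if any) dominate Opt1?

none

Opt2: worse on throughput (1594 vs 4104).
Opt3: worse on p99 latency (677 vs 260).
Opt4: worse on p99 latency (514 vs 260).
Opt5: worse on throughput (3829 vs 4104).
Opt6: worse on p99 latency (441 vs 260).
Opt7: worse on throughput (3766 vs 4104).
Opt8: worse on avg latency (111 vs 7).
Opt9: worse on throughput (2059 vs 4104).
No option dominates Opt1.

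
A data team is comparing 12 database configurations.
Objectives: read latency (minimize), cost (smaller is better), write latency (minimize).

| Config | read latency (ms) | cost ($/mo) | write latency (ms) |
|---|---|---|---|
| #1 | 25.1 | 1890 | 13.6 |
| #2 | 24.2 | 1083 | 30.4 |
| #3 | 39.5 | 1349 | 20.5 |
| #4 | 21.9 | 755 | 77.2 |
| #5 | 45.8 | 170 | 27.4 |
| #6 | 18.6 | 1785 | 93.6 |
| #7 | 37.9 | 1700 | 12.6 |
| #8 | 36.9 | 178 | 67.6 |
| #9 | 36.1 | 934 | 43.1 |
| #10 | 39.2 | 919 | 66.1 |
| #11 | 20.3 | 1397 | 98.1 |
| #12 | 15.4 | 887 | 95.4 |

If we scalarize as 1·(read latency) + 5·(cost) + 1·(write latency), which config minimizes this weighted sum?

#1: 1·25.1 + 5·1890 + 1·13.6 = 9488.7
#2: 1·24.2 + 5·1083 + 1·30.4 = 5469.6
#3: 1·39.5 + 5·1349 + 1·20.5 = 6805.0
#4: 1·21.9 + 5·755 + 1·77.2 = 3874.1
#5: 1·45.8 + 5·170 + 1·27.4 = 923.2
#6: 1·18.6 + 5·1785 + 1·93.6 = 9037.2
#7: 1·37.9 + 5·1700 + 1·12.6 = 8550.5
#8: 1·36.9 + 5·178 + 1·67.6 = 994.5
#9: 1·36.1 + 5·934 + 1·43.1 = 4749.2
#10: 1·39.2 + 5·919 + 1·66.1 = 4700.3
#11: 1·20.3 + 5·1397 + 1·98.1 = 7103.4
#12: 1·15.4 + 5·887 + 1·95.4 = 4545.8
Lowest: #5 at 923.2.

#5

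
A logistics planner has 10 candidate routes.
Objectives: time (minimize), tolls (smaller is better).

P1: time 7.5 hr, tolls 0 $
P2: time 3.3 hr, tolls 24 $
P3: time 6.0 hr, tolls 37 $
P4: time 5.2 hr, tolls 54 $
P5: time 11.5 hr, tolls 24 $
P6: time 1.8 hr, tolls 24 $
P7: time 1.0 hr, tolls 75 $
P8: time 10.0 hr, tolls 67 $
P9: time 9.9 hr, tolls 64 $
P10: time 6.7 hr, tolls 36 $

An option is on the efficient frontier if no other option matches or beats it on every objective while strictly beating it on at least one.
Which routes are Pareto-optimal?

P1, P6, P7

P1: not dominated (best tolls).
P2: dominated by P6 (time 1.8≤3.3, tolls 24≤24).
P3: dominated by P2 (time 3.3≤6.0, tolls 24≤37).
P4: dominated by P2 (time 3.3≤5.2, tolls 24≤54).
P5: dominated by P1 (time 7.5≤11.5, tolls 0≤24).
P6: not dominated.
P7: not dominated (best time).
P8: dominated by P1 (time 7.5≤10.0, tolls 0≤67).
P9: dominated by P1 (time 7.5≤9.9, tolls 0≤64).
P10: dominated by P2 (time 3.3≤6.7, tolls 24≤36).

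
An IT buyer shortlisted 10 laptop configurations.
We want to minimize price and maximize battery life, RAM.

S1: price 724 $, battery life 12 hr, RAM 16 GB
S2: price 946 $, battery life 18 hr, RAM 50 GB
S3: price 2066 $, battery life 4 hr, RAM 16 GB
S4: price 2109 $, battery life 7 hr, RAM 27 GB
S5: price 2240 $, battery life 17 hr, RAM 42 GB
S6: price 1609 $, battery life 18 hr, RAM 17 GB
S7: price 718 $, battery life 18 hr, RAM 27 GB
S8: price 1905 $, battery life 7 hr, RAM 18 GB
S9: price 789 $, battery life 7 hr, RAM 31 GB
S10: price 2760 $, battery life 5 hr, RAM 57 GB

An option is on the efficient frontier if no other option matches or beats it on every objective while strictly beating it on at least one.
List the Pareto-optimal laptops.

S1: dominated by S7 (price 718≤724, battery life 18≥12, RAM 27≥16).
S2: not dominated.
S3: dominated by S1 (price 724≤2066, battery life 12≥4, RAM 16≥16).
S4: dominated by S2 (price 946≤2109, battery life 18≥7, RAM 50≥27).
S5: dominated by S2 (price 946≤2240, battery life 18≥17, RAM 50≥42).
S6: dominated by S2 (price 946≤1609, battery life 18≥18, RAM 50≥17).
S7: not dominated (best price).
S8: dominated by S2 (price 946≤1905, battery life 18≥7, RAM 50≥18).
S9: not dominated.
S10: not dominated (best RAM).

S2, S7, S9, S10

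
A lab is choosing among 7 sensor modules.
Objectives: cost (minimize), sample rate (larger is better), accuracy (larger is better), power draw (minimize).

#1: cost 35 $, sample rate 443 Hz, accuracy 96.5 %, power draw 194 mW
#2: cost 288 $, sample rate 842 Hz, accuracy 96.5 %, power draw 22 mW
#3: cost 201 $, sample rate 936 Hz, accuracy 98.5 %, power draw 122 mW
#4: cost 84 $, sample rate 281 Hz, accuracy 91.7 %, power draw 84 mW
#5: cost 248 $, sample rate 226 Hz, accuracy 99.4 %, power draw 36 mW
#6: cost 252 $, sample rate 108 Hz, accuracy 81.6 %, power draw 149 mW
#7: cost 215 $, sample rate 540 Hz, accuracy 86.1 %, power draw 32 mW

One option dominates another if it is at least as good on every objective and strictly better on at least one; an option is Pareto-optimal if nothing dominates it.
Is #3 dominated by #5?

No

#5 vs #3: #5 is worse on cost (248 vs 201), so it does not dominate #3.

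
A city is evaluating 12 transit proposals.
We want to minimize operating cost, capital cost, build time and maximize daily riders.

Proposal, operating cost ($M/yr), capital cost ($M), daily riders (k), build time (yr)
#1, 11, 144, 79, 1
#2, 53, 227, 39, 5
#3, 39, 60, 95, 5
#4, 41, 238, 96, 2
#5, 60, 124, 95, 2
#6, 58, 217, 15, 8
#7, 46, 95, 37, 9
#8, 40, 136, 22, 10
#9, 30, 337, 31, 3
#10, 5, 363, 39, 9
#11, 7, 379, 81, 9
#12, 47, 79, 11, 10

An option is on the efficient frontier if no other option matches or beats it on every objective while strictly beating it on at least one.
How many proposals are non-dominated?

6

#1: not dominated (best build time).
#2: dominated by #1 (operating cost 11≤53, capital cost 144≤227, daily riders 79≥39, build time 1≤5).
#3: not dominated (best capital cost).
#4: not dominated (best daily riders).
#5: not dominated.
#6: dominated by #1 (operating cost 11≤58, capital cost 144≤217, daily riders 79≥15, build time 1≤8).
#7: dominated by #3 (operating cost 39≤46, capital cost 60≤95, daily riders 95≥37, build time 5≤9).
#8: dominated by #3 (operating cost 39≤40, capital cost 60≤136, daily riders 95≥22, build time 5≤10).
#9: dominated by #1 (operating cost 11≤30, capital cost 144≤337, daily riders 79≥31, build time 1≤3).
#10: not dominated (best operating cost).
#11: not dominated.
#12: dominated by #3 (operating cost 39≤47, capital cost 60≤79, daily riders 95≥11, build time 5≤10).
Pareto-optimal: #1, #3, #4, #5, #10, #11 → 6.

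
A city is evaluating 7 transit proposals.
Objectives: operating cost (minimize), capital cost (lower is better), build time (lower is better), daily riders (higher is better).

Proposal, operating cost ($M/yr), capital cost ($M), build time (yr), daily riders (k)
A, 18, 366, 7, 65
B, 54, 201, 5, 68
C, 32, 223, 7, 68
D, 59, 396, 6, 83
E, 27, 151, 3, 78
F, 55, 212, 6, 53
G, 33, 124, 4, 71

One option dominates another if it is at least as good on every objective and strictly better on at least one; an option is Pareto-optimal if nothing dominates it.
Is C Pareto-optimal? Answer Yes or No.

E vs C: operating cost 27≤32, capital cost 151≤223, build time 3≤7, daily riders 78≥68 — E is at least as good on every objective and strictly better on at least one, so E dominates C.

No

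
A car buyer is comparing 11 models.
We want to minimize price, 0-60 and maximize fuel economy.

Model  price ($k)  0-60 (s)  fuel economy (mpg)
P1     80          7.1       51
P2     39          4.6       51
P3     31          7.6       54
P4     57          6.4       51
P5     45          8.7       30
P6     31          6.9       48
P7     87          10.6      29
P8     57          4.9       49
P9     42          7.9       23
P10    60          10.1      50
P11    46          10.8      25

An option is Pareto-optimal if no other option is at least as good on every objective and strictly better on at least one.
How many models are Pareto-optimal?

P1: dominated by P2 (price 39≤80, 0-60 4.6≤7.1, fuel economy 51≥51).
P2: not dominated (best 0-60).
P3: not dominated (best fuel economy).
P4: dominated by P2 (price 39≤57, 0-60 4.6≤6.4, fuel economy 51≥51).
P5: dominated by P2 (price 39≤45, 0-60 4.6≤8.7, fuel economy 51≥30).
P6: not dominated.
P7: dominated by P1 (price 80≤87, 0-60 7.1≤10.6, fuel economy 51≥29).
P8: dominated by P2 (price 39≤57, 0-60 4.6≤4.9, fuel economy 51≥49).
P9: dominated by P2 (price 39≤42, 0-60 4.6≤7.9, fuel economy 51≥23).
P10: dominated by P2 (price 39≤60, 0-60 4.6≤10.1, fuel economy 51≥50).
P11: dominated by P2 (price 39≤46, 0-60 4.6≤10.8, fuel economy 51≥25).
Pareto-optimal: P2, P3, P6 → 3.

3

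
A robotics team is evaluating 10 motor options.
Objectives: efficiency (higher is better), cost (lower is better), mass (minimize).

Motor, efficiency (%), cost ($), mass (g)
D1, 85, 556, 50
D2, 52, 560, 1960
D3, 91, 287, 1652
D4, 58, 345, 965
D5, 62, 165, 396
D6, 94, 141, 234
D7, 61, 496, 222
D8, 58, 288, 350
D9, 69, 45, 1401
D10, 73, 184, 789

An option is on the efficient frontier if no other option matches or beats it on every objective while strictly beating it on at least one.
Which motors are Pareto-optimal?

D1, D6, D7, D9

D1: not dominated (best mass).
D2: dominated by D1 (efficiency 85≥52, cost 556≤560, mass 50≤1960).
D3: dominated by D6 (efficiency 94≥91, cost 141≤287, mass 234≤1652).
D4: dominated by D5 (efficiency 62≥58, cost 165≤345, mass 396≤965).
D5: dominated by D6 (efficiency 94≥62, cost 141≤165, mass 234≤396).
D6: not dominated (best efficiency).
D7: not dominated.
D8: dominated by D6 (efficiency 94≥58, cost 141≤288, mass 234≤350).
D9: not dominated (best cost).
D10: dominated by D6 (efficiency 94≥73, cost 141≤184, mass 234≤789).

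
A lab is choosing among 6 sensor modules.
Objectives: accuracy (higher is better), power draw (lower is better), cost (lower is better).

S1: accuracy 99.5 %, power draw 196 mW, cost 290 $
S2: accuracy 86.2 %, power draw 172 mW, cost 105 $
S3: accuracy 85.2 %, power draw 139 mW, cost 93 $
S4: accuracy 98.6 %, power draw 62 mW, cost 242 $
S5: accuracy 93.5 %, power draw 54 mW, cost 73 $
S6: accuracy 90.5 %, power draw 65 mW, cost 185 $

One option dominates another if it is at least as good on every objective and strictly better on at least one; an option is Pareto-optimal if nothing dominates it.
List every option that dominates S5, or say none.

S1: worse on power draw (196 vs 54).
S2: worse on accuracy (86.2 vs 93.5).
S3: worse on accuracy (85.2 vs 93.5).
S4: worse on power draw (62 vs 54).
S6: worse on accuracy (90.5 vs 93.5).
No option dominates S5.

none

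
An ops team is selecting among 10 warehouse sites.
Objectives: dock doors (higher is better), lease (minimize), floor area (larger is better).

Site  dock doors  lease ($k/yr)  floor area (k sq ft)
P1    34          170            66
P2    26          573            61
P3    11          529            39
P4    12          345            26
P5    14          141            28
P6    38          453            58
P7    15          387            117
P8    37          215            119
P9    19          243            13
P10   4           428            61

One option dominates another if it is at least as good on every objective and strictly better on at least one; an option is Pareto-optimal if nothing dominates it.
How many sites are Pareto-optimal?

P1: not dominated.
P2: dominated by P1 (dock doors 34≥26, lease 170≤573, floor area 66≥61).
P3: dominated by P1 (dock doors 34≥11, lease 170≤529, floor area 66≥39).
P4: dominated by P1 (dock doors 34≥12, lease 170≤345, floor area 66≥26).
P5: not dominated (best lease).
P6: not dominated (best dock doors).
P7: dominated by P8 (dock doors 37≥15, lease 215≤387, floor area 119≥117).
P8: not dominated (best floor area).
P9: dominated by P1 (dock doors 34≥19, lease 170≤243, floor area 66≥13).
P10: dominated by P1 (dock doors 34≥4, lease 170≤428, floor area 66≥61).
Pareto-optimal: P1, P5, P6, P8 → 4.

4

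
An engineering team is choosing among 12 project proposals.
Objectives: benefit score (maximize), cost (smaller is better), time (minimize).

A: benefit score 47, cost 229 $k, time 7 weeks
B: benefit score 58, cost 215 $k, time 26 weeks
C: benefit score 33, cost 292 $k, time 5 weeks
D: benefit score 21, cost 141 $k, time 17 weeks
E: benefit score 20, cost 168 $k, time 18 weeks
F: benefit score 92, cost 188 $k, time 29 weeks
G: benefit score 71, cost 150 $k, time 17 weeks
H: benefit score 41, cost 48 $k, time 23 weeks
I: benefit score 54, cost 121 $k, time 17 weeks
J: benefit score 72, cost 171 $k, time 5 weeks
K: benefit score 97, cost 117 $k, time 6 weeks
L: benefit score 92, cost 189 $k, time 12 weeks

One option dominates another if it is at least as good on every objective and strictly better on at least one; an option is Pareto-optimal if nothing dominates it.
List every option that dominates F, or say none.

K: benefit score 97≥92, cost 117≤188, time 6≤29 — dominates F.
Others (A, B, C, D, E, G, H, I, J, L) are each worse than F on at least one objective.

K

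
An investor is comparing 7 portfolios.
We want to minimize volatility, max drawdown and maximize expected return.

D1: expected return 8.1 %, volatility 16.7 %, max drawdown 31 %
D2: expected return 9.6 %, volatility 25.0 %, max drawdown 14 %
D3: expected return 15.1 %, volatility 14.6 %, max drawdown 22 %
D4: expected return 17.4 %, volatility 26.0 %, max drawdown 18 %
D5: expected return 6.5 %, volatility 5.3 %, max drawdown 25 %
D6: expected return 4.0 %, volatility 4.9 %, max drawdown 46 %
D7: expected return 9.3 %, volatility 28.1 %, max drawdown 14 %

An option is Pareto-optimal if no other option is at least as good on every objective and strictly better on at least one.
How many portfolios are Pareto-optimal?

5

D1: dominated by D3 (expected return 15.1≥8.1, volatility 14.6≤16.7, max drawdown 22≤31).
D2: not dominated.
D3: not dominated.
D4: not dominated (best expected return).
D5: not dominated.
D6: not dominated (best volatility).
D7: dominated by D2 (expected return 9.6≥9.3, volatility 25.0≤28.1, max drawdown 14≤14).
Pareto-optimal: D2, D3, D4, D5, D6 → 5.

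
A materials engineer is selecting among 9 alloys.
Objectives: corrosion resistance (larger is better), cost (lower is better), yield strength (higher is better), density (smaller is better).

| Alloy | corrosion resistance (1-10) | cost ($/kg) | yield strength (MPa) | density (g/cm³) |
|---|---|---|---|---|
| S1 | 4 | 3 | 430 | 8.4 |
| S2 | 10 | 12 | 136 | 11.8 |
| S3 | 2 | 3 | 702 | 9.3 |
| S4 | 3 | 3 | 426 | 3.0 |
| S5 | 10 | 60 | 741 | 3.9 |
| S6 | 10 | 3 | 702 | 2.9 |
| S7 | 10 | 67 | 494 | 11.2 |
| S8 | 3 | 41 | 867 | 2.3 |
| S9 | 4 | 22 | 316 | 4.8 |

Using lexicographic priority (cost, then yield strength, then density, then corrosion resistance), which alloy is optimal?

First minimize cost: best is 3, kept {S1, S3, S4, S6}.
Then maximize yield strength: best is 702, kept {S3, S6}.
Then minimize density: best is 2.9, kept {S6}.

S6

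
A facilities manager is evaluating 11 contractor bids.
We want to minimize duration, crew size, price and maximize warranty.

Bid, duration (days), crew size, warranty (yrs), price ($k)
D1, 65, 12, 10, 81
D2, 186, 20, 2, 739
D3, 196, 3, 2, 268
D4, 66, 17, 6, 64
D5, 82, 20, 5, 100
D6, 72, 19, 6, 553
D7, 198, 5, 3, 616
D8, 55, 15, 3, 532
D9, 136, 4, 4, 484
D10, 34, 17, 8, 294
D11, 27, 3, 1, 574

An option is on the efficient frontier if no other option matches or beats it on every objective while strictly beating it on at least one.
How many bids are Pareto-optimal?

7

D1: not dominated (best warranty).
D2: dominated by D1 (duration 65≤186, crew size 12≤20, warranty 10≥2, price 81≤739).
D3: not dominated.
D4: not dominated (best price).
D5: dominated by D1 (duration 65≤82, crew size 12≤20, warranty 10≥5, price 81≤100).
D6: dominated by D1 (duration 65≤72, crew size 12≤19, warranty 10≥6, price 81≤553).
D7: dominated by D9 (duration 136≤198, crew size 4≤5, warranty 4≥3, price 484≤616).
D8: not dominated.
D9: not dominated.
D10: not dominated.
D11: not dominated (best duration).
Pareto-optimal: D1, D3, D4, D8, D9, D10, D11 → 7.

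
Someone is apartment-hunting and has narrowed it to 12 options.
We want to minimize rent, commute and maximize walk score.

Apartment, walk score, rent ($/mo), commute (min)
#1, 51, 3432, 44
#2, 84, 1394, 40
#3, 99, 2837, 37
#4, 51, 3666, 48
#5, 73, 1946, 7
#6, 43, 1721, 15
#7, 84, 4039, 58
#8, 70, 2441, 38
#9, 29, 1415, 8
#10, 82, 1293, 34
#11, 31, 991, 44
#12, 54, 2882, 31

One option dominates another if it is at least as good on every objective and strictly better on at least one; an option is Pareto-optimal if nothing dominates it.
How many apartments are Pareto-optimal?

7

#1: dominated by #2 (walk score 84≥51, rent 1394≤3432, commute 40≤44).
#2: not dominated.
#3: not dominated (best walk score).
#4: dominated by #1 (walk score 51≥51, rent 3432≤3666, commute 44≤48).
#5: not dominated (best commute).
#6: not dominated.
#7: dominated by #2 (walk score 84≥84, rent 1394≤4039, commute 40≤58).
#8: dominated by #5 (walk score 73≥70, rent 1946≤2441, commute 7≤38).
#9: not dominated.
#10: not dominated.
#11: not dominated (best rent).
#12: dominated by #5 (walk score 73≥54, rent 1946≤2882, commute 7≤31).
Pareto-optimal: #2, #3, #5, #6, #9, #10, #11 → 7.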